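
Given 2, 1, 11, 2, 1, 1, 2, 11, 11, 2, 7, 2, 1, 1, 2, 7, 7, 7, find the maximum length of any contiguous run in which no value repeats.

3

add 2: [2] len 1
add 1: [2, 1] len 2
add 11: [2, 1, 11] len 3
add 2 (repeat 2, move left end past it): [1, 11, 2] len 3
add 1 (repeat 1, move left end past it): [11, 2, 1] len 3
add 1 (repeat 1, move left end past it): [1] len 1
add 2: [1, 2] len 2
add 11: [1, 2, 11] len 3
add 11 (repeat 11, move left end past it): [11] len 1
add 2: [11, 2] len 2
add 7: [11, 2, 7] len 3
add 2 (repeat 2, move left end past it): [7, 2] len 2
add 1: [7, 2, 1] len 3
add 1 (repeat 1, move left end past it): [1] len 1
add 2: [1, 2] len 2
add 7: [1, 2, 7] len 3
add 7 (repeat 7, move left end past it): [7] len 1
add 7 (repeat 7, move left end past it): [7] len 1
Longest all-distinct length: 3.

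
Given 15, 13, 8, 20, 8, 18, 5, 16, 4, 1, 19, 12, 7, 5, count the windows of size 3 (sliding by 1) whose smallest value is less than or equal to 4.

15 13 8 → min 8
13 8 20 → min 8
8 20 8 → min 8
20 8 18 → min 8
8 18 5 → min 5
18 5 16 → min 5
5 16 4 → min 4  ≤ 4 ✓
16 4 1 → min 1  ≤ 4 ✓
4 1 19 → min 1  ≤ 4 ✓
1 19 12 → min 1  ≤ 4 ✓
19 12 7 → min 7
12 7 5 → min 5
4 windows satisfy the condition.

4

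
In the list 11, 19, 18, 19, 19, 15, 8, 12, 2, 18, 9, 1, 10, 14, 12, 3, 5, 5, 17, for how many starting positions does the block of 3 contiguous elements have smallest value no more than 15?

[11, 19, 18] → min 11  ≤ 15 ✓
[19, 18, 19] → min 18
[18, 19, 19] → min 18
[19, 19, 15] → min 15  ≤ 15 ✓
[19, 15, 8] → min 8  ≤ 15 ✓
[15, 8, 12] → min 8  ≤ 15 ✓
[8, 12, 2] → min 2  ≤ 15 ✓
[12, 2, 18] → min 2  ≤ 15 ✓
[2, 18, 9] → min 2  ≤ 15 ✓
[18, 9, 1] → min 1  ≤ 15 ✓
[9, 1, 10] → min 1  ≤ 15 ✓
[1, 10, 14] → min 1  ≤ 15 ✓
[10, 14, 12] → min 10  ≤ 15 ✓
[14, 12, 3] → min 3  ≤ 15 ✓
[12, 3, 5] → min 3  ≤ 15 ✓
[3, 5, 5] → min 3  ≤ 15 ✓
[5, 5, 17] → min 5  ≤ 15 ✓
15 windows satisfy the condition.

15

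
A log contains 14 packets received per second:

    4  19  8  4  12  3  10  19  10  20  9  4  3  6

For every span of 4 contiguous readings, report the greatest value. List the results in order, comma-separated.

19, 19, 12, 12, 19, 19, 20, 20, 20, 20, 9

Sliding a size-4 window across the 14 values:
[4, 19, 8, 4] → max 19
[19, 8, 4, 12] → max 19
[8, 4, 12, 3] → max 12
[4, 12, 3, 10] → max 12
[12, 3, 10, 19] → max 19
[3, 10, 19, 10] → max 19
[10, 19, 10, 20] → max 20
[19, 10, 20, 9] → max 20
[10, 20, 9, 4] → max 20
[20, 9, 4, 3] → max 20
[9, 4, 3, 6] → max 9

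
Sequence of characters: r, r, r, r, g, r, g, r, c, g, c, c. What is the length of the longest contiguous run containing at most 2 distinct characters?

8

[r] 1 distinct, len 1
[r, r] 1 distinct, len 2
[r, r, r] 1 distinct, len 3
[r, r, r, r] 1 distinct, len 4
[r, r, r, r, g] 2 distinct, len 5
[r, r, r, r, g, r] 2 distinct, len 6
[r, r, r, r, g, r, g] 2 distinct, len 7
[r, r, r, r, g, r, g, r] 2 distinct, len 8
[r, c] 2 distinct, len 2
[c, g] 2 distinct, len 2
[c, g, c] 2 distinct, len 3
[c, g, c, c] 2 distinct, len 4
Longest length with ≤2 distinct: 8.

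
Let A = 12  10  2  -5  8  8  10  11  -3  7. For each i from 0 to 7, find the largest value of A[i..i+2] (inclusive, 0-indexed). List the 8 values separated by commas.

(12, 10, 2) → max 12
(10, 2, -5) → max 10
(2, -5, 8) → max 8
(-5, 8, 8) → max 8
(8, 8, 10) → max 10
(8, 10, 11) → max 11
(10, 11, -3) → max 11
(11, -3, 7) → max 11

12, 10, 8, 8, 10, 11, 11, 11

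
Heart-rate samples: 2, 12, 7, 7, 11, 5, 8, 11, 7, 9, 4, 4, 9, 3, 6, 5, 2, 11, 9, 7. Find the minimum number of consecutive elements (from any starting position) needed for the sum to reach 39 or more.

add 2: running sum 2 < 39
add 12: running sum 14 < 39
add 7: running sum 21 < 39
add 7: running sum 28 < 39
end 4: [2, 12, 7, 7, 11] sum 39, len 5
end 5: [12, 7, 7, 11, 5] sum 42, len 5
end 6: [12, 7, 7, 11, 5, 8] sum 50, len 6
end 7: [7, 11, 5, 8, 11] sum 42, len 5
end 8: [11, 5, 8, 11, 7] sum 42, len 5
end 9: [5, 8, 11, 7, 9] sum 40, len 5
end 10: [8, 11, 7, 9, 4] sum 39, len 5
end 11: [8, 11, 7, 9, 4, 4] sum 43, len 6
end 12: [11, 7, 9, 4, 4, 9] sum 44, len 6
end 13: [11, 7, 9, 4, 4, 9, 3] sum 47, len 7
end 14: [7, 9, 4, 4, 9, 3, 6] sum 42, len 7
end 15: [9, 4, 4, 9, 3, 6, 5] sum 40, len 7
end 16: [9, 4, 4, 9, 3, 6, 5, 2] sum 42, len 8
end 17: [4, 9, 3, 6, 5, 2, 11] sum 40, len 7
end 18: [9, 3, 6, 5, 2, 11, 9] sum 45, len 7
end 19: [6, 5, 2, 11, 9, 7] sum 40, len 6
Shortest qualifying length: 5.

5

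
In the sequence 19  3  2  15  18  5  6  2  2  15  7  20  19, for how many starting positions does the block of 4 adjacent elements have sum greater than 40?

(19, 3, 2, 15) → sum 39
(3, 2, 15, 18) → sum 38
(2, 15, 18, 5) → sum 40
(15, 18, 5, 6) → sum 44  > 40 ✓
(18, 5, 6, 2) → sum 31
(5, 6, 2, 2) → sum 15
(6, 2, 2, 15) → sum 25
(2, 2, 15, 7) → sum 26
(2, 15, 7, 20) → sum 44  > 40 ✓
(15, 7, 20, 19) → sum 61  > 40 ✓
3 windows satisfy the condition.

3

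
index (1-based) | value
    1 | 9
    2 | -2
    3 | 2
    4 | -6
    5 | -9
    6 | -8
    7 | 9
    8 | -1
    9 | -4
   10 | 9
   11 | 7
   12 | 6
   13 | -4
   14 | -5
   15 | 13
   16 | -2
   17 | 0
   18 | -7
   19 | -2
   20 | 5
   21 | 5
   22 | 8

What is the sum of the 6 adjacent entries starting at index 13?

Elements at indices 13..18: -4, -5, 13, -2, 0, -7
sum(-4, -5, 13, -2, 0, -7) = -5

-5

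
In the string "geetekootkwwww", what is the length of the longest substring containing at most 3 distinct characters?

add g: window [g] (1 distinct), len 1
add e: window [g, e] (2 distinct), len 2
add e: window [g, e, e] (2 distinct), len 3
add t: window [g, e, e, t] (3 distinct), len 4
add e: window [g, e, e, t, e] (3 distinct), len 5
add k: window [e, e, t, e, k] (3 distinct), len 5
add o: window [e, k, o] (3 distinct), len 3
add o: window [e, k, o, o] (3 distinct), len 4
add t: window [k, o, o, t] (3 distinct), len 4
add k: window [k, o, o, t, k] (3 distinct), len 5
add w: window [t, k, w] (3 distinct), len 3
add w: window [t, k, w, w] (3 distinct), len 4
add w: window [t, k, w, w, w] (3 distinct), len 5
add w: window [t, k, w, w, w, w] (3 distinct), len 6
Longest length with ≤3 distinct: 6.

6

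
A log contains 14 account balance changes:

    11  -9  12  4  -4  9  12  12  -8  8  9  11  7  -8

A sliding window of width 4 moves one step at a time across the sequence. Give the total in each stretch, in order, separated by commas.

18, 3, 21, 21, 29, 25, 24, 21, 20, 35, 19

(11, -9, 12, 4) → sum 18
(-9, 12, 4, -4) → sum 3
(12, 4, -4, 9) → sum 21
(4, -4, 9, 12) → sum 21
(-4, 9, 12, 12) → sum 29
(9, 12, 12, -8) → sum 25
(12, 12, -8, 8) → sum 24
(12, -8, 8, 9) → sum 21
(-8, 8, 9, 11) → sum 20
(8, 9, 11, 7) → sum 35
(9, 11, 7, -8) → sum 19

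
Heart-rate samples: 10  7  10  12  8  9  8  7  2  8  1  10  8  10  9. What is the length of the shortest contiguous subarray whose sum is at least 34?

4

add 10: running sum 10 < 34
add 7: running sum 17 < 34
add 10: running sum 27 < 34
add 12: shortest ending here [10, 7, 10, 12] sum 39, len 4
add 8: shortest ending here [7, 10, 12, 8] sum 37, len 4
add 9: shortest ending here [10, 12, 8, 9] sum 39, len 4
add 8: shortest ending here [12, 8, 9, 8] sum 37, len 4
add 7: shortest ending here [12, 8, 9, 8, 7] sum 44, len 5
add 2: shortest ending here [8, 9, 8, 7, 2] sum 34, len 5
add 8: shortest ending here [9, 8, 7, 2, 8] sum 34, len 5
add 1: shortest ending here [9, 8, 7, 2, 8, 1] sum 35, len 6
add 10: shortest ending here [8, 7, 2, 8, 1, 10] sum 36, len 6
add 8: shortest ending here [7, 2, 8, 1, 10, 8] sum 36, len 6
add 10: shortest ending here [8, 1, 10, 8, 10] sum 37, len 5
add 9: shortest ending here [10, 8, 10, 9] sum 37, len 4
Shortest qualifying length: 4.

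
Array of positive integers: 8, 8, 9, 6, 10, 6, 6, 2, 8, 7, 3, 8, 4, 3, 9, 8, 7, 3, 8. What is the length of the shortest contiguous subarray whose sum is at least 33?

add 8: running sum 8 < 33
add 8: running sum 16 < 33
add 9: running sum 25 < 33
add 6: running sum 31 < 33
end 4: [8, 9, 6, 10] sum 33, len 4
end 5: [8, 9, 6, 10, 6] sum 39, len 5
end 6: [9, 6, 10, 6, 6] sum 37, len 5
end 7: [9, 6, 10, 6, 6, 2] sum 39, len 6
end 8: [6, 10, 6, 6, 2, 8] sum 38, len 6
end 9: [10, 6, 6, 2, 8, 7] sum 39, len 6
end 10: [10, 6, 6, 2, 8, 7, 3] sum 42, len 7
end 11: [6, 2, 8, 7, 3, 8] sum 34, len 6
end 12: [6, 2, 8, 7, 3, 8, 4] sum 38, len 7
end 13: [8, 7, 3, 8, 4, 3] sum 33, len 6
end 14: [7, 3, 8, 4, 3, 9] sum 34, len 6
end 15: [3, 8, 4, 3, 9, 8] sum 35, len 6
end 16: [8, 4, 3, 9, 8, 7] sum 39, len 6
end 17: [4, 3, 9, 8, 7, 3] sum 34, len 6
end 18: [9, 8, 7, 3, 8] sum 35, len 5
Shortest qualifying length: 4.

4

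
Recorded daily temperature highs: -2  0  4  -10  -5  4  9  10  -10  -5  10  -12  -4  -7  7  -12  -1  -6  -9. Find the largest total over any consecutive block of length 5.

Window sums for each of the 15 positions:
-2 0 4 -10 -5 → sum -13
0 4 -10 -5 4 → sum -7
4 -10 -5 4 9 → sum 2
-10 -5 4 9 10 → sum 8
-5 4 9 10 -10 → sum 8
4 9 10 -10 -5 → sum 8
9 10 -10 -5 10 → sum 14
10 -10 -5 10 -12 → sum -7
-10 -5 10 -12 -4 → sum -21
-5 10 -12 -4 -7 → sum -18
10 -12 -4 -7 7 → sum -6
-12 -4 -7 7 -12 → sum -28
-4 -7 7 -12 -1 → sum -17
-7 7 -12 -1 -6 → sum -19
7 -12 -1 -6 -9 → sum -21
Largest of these is 14.

14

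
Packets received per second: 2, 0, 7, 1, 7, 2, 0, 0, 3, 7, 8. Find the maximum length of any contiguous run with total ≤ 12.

Extend to the right; shrink from the left whenever the sum exceeds 12:
[2] sum 2 len 1
[2, 0] sum 2 len 2
[2, 0, 7] sum 9 len 3
[2, 0, 7, 1] sum 10 len 4
[1, 7] sum 8 len 2
[1, 7, 2] sum 10 len 3
[1, 7, 2, 0] sum 10 len 4
[1, 7, 2, 0, 0] sum 10 len 5
[7, 2, 0, 0, 3] sum 12 len 5
[2, 0, 0, 3, 7] sum 12 len 5
[8] sum 8 len 1
Longest length seen: 5.

5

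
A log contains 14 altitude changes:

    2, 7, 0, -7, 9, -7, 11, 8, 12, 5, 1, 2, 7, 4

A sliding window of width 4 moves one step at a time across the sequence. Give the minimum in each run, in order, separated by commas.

-7, -7, -7, -7, -7, -7, 5, 1, 1, 1, 1

Sliding a size-4 window across the 14 values:
[2, 7, 0, -7] → min -7
[7, 0, -7, 9] → min -7
[0, -7, 9, -7] → min -7
[-7, 9, -7, 11] → min -7
[9, -7, 11, 8] → min -7
[-7, 11, 8, 12] → min -7
[11, 8, 12, 5] → min 5
[8, 12, 5, 1] → min 1
[12, 5, 1, 2] → min 1
[5, 1, 2, 7] → min 1
[1, 2, 7, 4] → min 1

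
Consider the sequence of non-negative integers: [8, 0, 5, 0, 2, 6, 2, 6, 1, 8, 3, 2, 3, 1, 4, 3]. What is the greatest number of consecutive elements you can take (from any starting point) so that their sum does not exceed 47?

15

→ 8: sum 8, len 1
→ 0: sum 8, len 2
→ 5: sum 13, len 3
→ 0: sum 13, len 4
→ 2: sum 15, len 5
→ 6: sum 21, len 6
→ 2: sum 23, len 7
→ 6: sum 29, len 8
→ 1: sum 30, len 9
→ 8: sum 38, len 10
→ 3: sum 41, len 11
→ 2: sum 43, len 12
→ 3: sum 46, len 13
→ 1: sum 47, len 14
→ 4 (dropped 8): sum 43, len 14
→ 3: sum 46, len 15
Longest length seen: 15.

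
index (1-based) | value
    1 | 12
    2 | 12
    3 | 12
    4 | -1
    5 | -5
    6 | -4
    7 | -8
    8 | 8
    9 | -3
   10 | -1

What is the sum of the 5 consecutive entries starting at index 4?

-10

Elements at indices 4..8: -1, -5, -4, -8, 8
sum(-1, -5, -4, -8, 8) = -10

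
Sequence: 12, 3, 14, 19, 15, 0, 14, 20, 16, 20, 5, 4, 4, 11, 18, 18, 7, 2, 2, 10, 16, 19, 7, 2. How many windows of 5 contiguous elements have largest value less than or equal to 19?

[12, 3, 14, 19, 15] → max 19  ≤ 19 ✓
[3, 14, 19, 15, 0] → max 19  ≤ 19 ✓
[14, 19, 15, 0, 14] → max 19  ≤ 19 ✓
[19, 15, 0, 14, 20] → max 20
[15, 0, 14, 20, 16] → max 20
[0, 14, 20, 16, 20] → max 20
[14, 20, 16, 20, 5] → max 20
[20, 16, 20, 5, 4] → max 20
[16, 20, 5, 4, 4] → max 20
[20, 5, 4, 4, 11] → max 20
[5, 4, 4, 11, 18] → max 18  ≤ 19 ✓
[4, 4, 11, 18, 18] → max 18  ≤ 19 ✓
[4, 11, 18, 18, 7] → max 18  ≤ 19 ✓
[11, 18, 18, 7, 2] → max 18  ≤ 19 ✓
[18, 18, 7, 2, 2] → max 18  ≤ 19 ✓
[18, 7, 2, 2, 10] → max 18  ≤ 19 ✓
[7, 2, 2, 10, 16] → max 16  ≤ 19 ✓
[2, 2, 10, 16, 19] → max 19  ≤ 19 ✓
[2, 10, 16, 19, 7] → max 19  ≤ 19 ✓
[10, 16, 19, 7, 2] → max 19  ≤ 19 ✓
13 windows satisfy the condition.

13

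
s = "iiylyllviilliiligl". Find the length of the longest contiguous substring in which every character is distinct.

add i: [i] len 1
add i (repeat i, move left end past it): [i] len 1
add y: [i, y] len 2
add l: [i, y, l] len 3
add y (repeat y, move left end past it): [l, y] len 2
add l (repeat l, move left end past it): [y, l] len 2
add l (repeat l, move left end past it): [l] len 1
add v: [l, v] len 2
add i: [l, v, i] len 3
add i (repeat i, move left end past it): [i] len 1
add l: [i, l] len 2
add l (repeat l, move left end past it): [l] len 1
add i: [l, i] len 2
add i (repeat i, move left end past it): [i] len 1
add l: [i, l] len 2
add i (repeat i, move left end past it): [l, i] len 2
add g: [l, i, g] len 3
add l (repeat l, move left end past it): [i, g, l] len 3
Longest all-distinct length: 3.

3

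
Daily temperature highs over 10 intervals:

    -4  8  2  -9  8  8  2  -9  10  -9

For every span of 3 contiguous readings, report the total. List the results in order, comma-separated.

[-4, 8, 2] → sum 6
[8, 2, -9] → sum 1
[2, -9, 8] → sum 1
[-9, 8, 8] → sum 7
[8, 8, 2] → sum 18
[8, 2, -9] → sum 1
[2, -9, 10] → sum 3
[-9, 10, -9] → sum -8

6, 1, 1, 7, 18, 1, 3, -8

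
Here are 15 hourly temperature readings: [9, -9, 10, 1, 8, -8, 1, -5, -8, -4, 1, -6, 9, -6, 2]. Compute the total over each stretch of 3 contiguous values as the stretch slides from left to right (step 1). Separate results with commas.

[9, -9, 10] → sum 10
[-9, 10, 1] → sum 2
[10, 1, 8] → sum 19
[1, 8, -8] → sum 1
[8, -8, 1] → sum 1
[-8, 1, -5] → sum -12
[1, -5, -8] → sum -12
[-5, -8, -4] → sum -17
[-8, -4, 1] → sum -11
[-4, 1, -6] → sum -9
[1, -6, 9] → sum 4
[-6, 9, -6] → sum -3
[9, -6, 2] → sum 5

10, 2, 19, 1, 1, -12, -12, -17, -11, -9, 4, -3, 5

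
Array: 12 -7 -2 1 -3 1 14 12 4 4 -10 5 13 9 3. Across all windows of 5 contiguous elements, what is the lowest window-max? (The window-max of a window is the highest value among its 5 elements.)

1

Each size-5 window and its max:
[12, -7, -2, 1, -3] → max 12
[-7, -2, 1, -3, 1] → max 1
[-2, 1, -3, 1, 14] → max 14
[1, -3, 1, 14, 12] → max 14
[-3, 1, 14, 12, 4] → max 14
[1, 14, 12, 4, 4] → max 14
[14, 12, 4, 4, -10] → max 14
[12, 4, 4, -10, 5] → max 12
[4, 4, -10, 5, 13] → max 13
[4, -10, 5, 13, 9] → max 13
[-10, 5, 13, 9, 3] → max 13
Lowest of these is 1.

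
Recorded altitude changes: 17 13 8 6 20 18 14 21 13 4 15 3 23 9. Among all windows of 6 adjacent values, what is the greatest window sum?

Each size-6 window and its sum:
(17, 13, 8, 6, 20, 18) → sum 82
(13, 8, 6, 20, 18, 14) → sum 79
(8, 6, 20, 18, 14, 21) → sum 87
(6, 20, 18, 14, 21, 13) → sum 92
(20, 18, 14, 21, 13, 4) → sum 90
(18, 14, 21, 13, 4, 15) → sum 85
(14, 21, 13, 4, 15, 3) → sum 70
(21, 13, 4, 15, 3, 23) → sum 79
(13, 4, 15, 3, 23, 9) → sum 67
Greatest of these is 92.

92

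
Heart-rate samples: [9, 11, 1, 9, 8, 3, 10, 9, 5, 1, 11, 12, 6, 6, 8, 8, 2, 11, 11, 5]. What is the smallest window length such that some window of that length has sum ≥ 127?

18

add 9: running sum 9 < 127
add 11: running sum 20 < 127
add 1: running sum 21 < 127
add 9: running sum 30 < 127
add 8: running sum 38 < 127
add 3: running sum 41 < 127
add 10: running sum 51 < 127
add 9: running sum 60 < 127
add 5: running sum 65 < 127
add 1: running sum 66 < 127
add 11: running sum 77 < 127
add 12: running sum 89 < 127
add 6: running sum 95 < 127
add 6: running sum 101 < 127
add 8: running sum 109 < 127
add 8: running sum 117 < 127
add 2: running sum 119 < 127
add 11: shortest ending here [9, 11, 1, 9, 8, 3, 10, 9, 5, 1, 11, 12, 6, 6, 8, 8, 2, 11] sum 130, len 18
add 11: shortest ending here [11, 1, 9, 8, 3, 10, 9, 5, 1, 11, 12, 6, 6, 8, 8, 2, 11, 11] sum 132, len 18
add 5: shortest ending here [11, 1, 9, 8, 3, 10, 9, 5, 1, 11, 12, 6, 6, 8, 8, 2, 11, 11, 5] sum 137, len 19
Shortest qualifying length: 18.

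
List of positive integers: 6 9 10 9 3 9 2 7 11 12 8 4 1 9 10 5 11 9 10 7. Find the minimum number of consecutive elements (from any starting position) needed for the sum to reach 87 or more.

add 6: running sum 6 < 87
add 9: running sum 15 < 87
add 10: running sum 25 < 87
add 9: running sum 34 < 87
add 3: running sum 37 < 87
add 9: running sum 46 < 87
add 2: running sum 48 < 87
add 7: running sum 55 < 87
add 11: running sum 66 < 87
add 12: running sum 78 < 87
add 8: running sum 86 < 87
end 11: [6, 9, 10, 9, 3, 9, 2, 7, 11, 12, 8, 4] sum 90, len 12
end 12: [6, 9, 10, 9, 3, 9, 2, 7, 11, 12, 8, 4, 1] sum 91, len 13
end 13: [9, 10, 9, 3, 9, 2, 7, 11, 12, 8, 4, 1, 9] sum 94, len 13
end 14: [10, 9, 3, 9, 2, 7, 11, 12, 8, 4, 1, 9, 10] sum 95, len 13
end 15: [9, 3, 9, 2, 7, 11, 12, 8, 4, 1, 9, 10, 5] sum 90, len 13
end 16: [9, 2, 7, 11, 12, 8, 4, 1, 9, 10, 5, 11] sum 89, len 12
end 17: [7, 11, 12, 8, 4, 1, 9, 10, 5, 11, 9] sum 87, len 11
end 18: [11, 12, 8, 4, 1, 9, 10, 5, 11, 9, 10] sum 90, len 11
end 19: [11, 12, 8, 4, 1, 9, 10, 5, 11, 9, 10, 7] sum 97, len 12
Shortest qualifying length: 11.

11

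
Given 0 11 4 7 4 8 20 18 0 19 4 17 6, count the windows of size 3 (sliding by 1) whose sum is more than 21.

[0, 11, 4] → sum 15
[11, 4, 7] → sum 22  > 21 ✓
[4, 7, 4] → sum 15
[7, 4, 8] → sum 19
[4, 8, 20] → sum 32  > 21 ✓
[8, 20, 18] → sum 46  > 21 ✓
[20, 18, 0] → sum 38  > 21 ✓
[18, 0, 19] → sum 37  > 21 ✓
[0, 19, 4] → sum 23  > 21 ✓
[19, 4, 17] → sum 40  > 21 ✓
[4, 17, 6] → sum 27  > 21 ✓
8 windows satisfy the condition.

8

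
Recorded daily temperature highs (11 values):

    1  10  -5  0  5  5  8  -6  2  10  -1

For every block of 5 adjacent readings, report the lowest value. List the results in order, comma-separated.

-5, -5, -5, -6, -6, -6, -6

[1, 10, -5, 0, 5] → min -5
[10, -5, 0, 5, 5] → min -5
[-5, 0, 5, 5, 8] → min -5
[0, 5, 5, 8, -6] → min -6
[5, 5, 8, -6, 2] → min -6
[5, 8, -6, 2, 10] → min -6
[8, -6, 2, 10, -1] → min -6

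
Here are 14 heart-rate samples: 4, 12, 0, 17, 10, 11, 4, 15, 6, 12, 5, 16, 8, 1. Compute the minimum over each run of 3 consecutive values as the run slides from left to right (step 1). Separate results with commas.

0, 0, 0, 10, 4, 4, 4, 6, 5, 5, 5, 1

Sliding a size-3 window across the 14 values:
(4, 12, 0) → min 0
(12, 0, 17) → min 0
(0, 17, 10) → min 0
(17, 10, 11) → min 10
(10, 11, 4) → min 4
(11, 4, 15) → min 4
(4, 15, 6) → min 4
(15, 6, 12) → min 6
(6, 12, 5) → min 5
(12, 5, 16) → min 5
(5, 16, 8) → min 5
(16, 8, 1) → min 1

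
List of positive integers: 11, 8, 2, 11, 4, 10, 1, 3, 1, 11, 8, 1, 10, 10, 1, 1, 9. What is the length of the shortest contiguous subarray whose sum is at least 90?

add 11: running sum 11 < 90
add 8: running sum 19 < 90
add 2: running sum 21 < 90
add 11: running sum 32 < 90
add 4: running sum 36 < 90
add 10: running sum 46 < 90
add 1: running sum 47 < 90
add 3: running sum 50 < 90
add 1: running sum 51 < 90
add 11: running sum 62 < 90
add 8: running sum 70 < 90
add 1: running sum 71 < 90
add 10: running sum 81 < 90
end 13: [11, 8, 2, 11, 4, 10, 1, 3, 1, 11, 8, 1, 10, 10] sum 91, len 14
end 14: [11, 8, 2, 11, 4, 10, 1, 3, 1, 11, 8, 1, 10, 10, 1] sum 92, len 15
end 15: [11, 8, 2, 11, 4, 10, 1, 3, 1, 11, 8, 1, 10, 10, 1, 1] sum 93, len 16
end 16: [8, 2, 11, 4, 10, 1, 3, 1, 11, 8, 1, 10, 10, 1, 1, 9] sum 91, len 16
Shortest qualifying length: 14.

14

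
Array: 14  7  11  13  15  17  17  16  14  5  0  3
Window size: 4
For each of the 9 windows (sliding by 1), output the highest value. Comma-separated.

14 7 11 13 → max 14
7 11 13 15 → max 15
11 13 15 17 → max 17
13 15 17 17 → max 17
15 17 17 16 → max 17
17 17 16 14 → max 17
17 16 14 5 → max 17
16 14 5 0 → max 16
14 5 0 3 → max 14

14, 15, 17, 17, 17, 17, 17, 16, 14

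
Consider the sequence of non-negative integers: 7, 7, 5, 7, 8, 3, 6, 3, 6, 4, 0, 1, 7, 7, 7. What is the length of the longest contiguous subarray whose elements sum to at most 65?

Extend to the right; shrink from the left whenever the sum exceeds 65:
→ 7: sum 7, len 1
→ 7: sum 14, len 2
→ 5: sum 19, len 3
→ 7: sum 26, len 4
→ 8: sum 34, len 5
→ 3: sum 37, len 6
→ 6: sum 43, len 7
→ 3: sum 46, len 8
→ 6: sum 52, len 9
→ 4: sum 56, len 10
→ 0: sum 56, len 11
→ 1: sum 57, len 12
→ 7: sum 64, len 13
→ 7 (dropped 7): sum 64, len 13
→ 7 (dropped 7): sum 64, len 13
Longest length seen: 13.

13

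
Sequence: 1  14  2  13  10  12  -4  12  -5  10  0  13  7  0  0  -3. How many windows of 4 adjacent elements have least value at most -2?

7

1 14 2 13 → min 1
14 2 13 10 → min 2
2 13 10 12 → min 2
13 10 12 -4 → min -4  ≤ -2 ✓
10 12 -4 12 → min -4  ≤ -2 ✓
12 -4 12 -5 → min -5  ≤ -2 ✓
-4 12 -5 10 → min -5  ≤ -2 ✓
12 -5 10 0 → min -5  ≤ -2 ✓
-5 10 0 13 → min -5  ≤ -2 ✓
10 0 13 7 → min 0
0 13 7 0 → min 0
13 7 0 0 → min 0
7 0 0 -3 → min -3  ≤ -2 ✓
7 windows satisfy the condition.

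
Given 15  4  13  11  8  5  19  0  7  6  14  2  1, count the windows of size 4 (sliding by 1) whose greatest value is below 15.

5

15 4 13 11 → max 15
4 13 11 8 → max 13  < 15 ✓
13 11 8 5 → max 13  < 15 ✓
11 8 5 19 → max 19
8 5 19 0 → max 19
5 19 0 7 → max 19
19 0 7 6 → max 19
0 7 6 14 → max 14  < 15 ✓
7 6 14 2 → max 14  < 15 ✓
6 14 2 1 → max 14  < 15 ✓
5 windows satisfy the condition.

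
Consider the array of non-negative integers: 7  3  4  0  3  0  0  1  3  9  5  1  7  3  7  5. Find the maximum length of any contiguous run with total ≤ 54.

15

→ 7: sum 7, len 1
→ 3: sum 10, len 2
→ 4: sum 14, len 3
→ 0: sum 14, len 4
→ 3: sum 17, len 5
→ 0: sum 17, len 6
→ 0: sum 17, len 7
→ 1: sum 18, len 8
→ 3: sum 21, len 9
→ 9: sum 30, len 10
→ 5: sum 35, len 11
→ 1: sum 36, len 12
→ 7: sum 43, len 13
→ 3: sum 46, len 14
→ 7: sum 53, len 15
→ 5 (dropped 7): sum 51, len 15
Longest length seen: 15.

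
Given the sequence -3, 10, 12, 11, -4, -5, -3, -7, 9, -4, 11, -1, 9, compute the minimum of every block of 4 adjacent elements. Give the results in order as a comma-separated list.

Sliding a size-4 window across the 13 values:
[-3, 10, 12, 11] → min -3
[10, 12, 11, -4] → min -4
[12, 11, -4, -5] → min -5
[11, -4, -5, -3] → min -5
[-4, -5, -3, -7] → min -7
[-5, -3, -7, 9] → min -7
[-3, -7, 9, -4] → min -7
[-7, 9, -4, 11] → min -7
[9, -4, 11, -1] → min -4
[-4, 11, -1, 9] → min -4

-3, -4, -5, -5, -7, -7, -7, -7, -4, -4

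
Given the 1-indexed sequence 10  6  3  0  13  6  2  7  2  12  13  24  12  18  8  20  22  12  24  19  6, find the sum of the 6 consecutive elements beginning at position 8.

Elements at indices 8..13: 7, 2, 12, 13, 24, 12
sum(7, 2, 12, 13, 24, 12) = 70

70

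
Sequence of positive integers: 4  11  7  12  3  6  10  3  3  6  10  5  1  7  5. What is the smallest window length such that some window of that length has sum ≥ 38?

5

Extend right; whenever the sum reaches 38, record the length and shrink from the left:
add 4: running sum 4 < 38
add 11: running sum 15 < 38
add 7: running sum 22 < 38
add 12: running sum 34 < 38
add 3: running sum 37 < 38
end 5: [11, 7, 12, 3, 6] sum 39, len 5
end 6: [7, 12, 3, 6, 10] sum 38, len 5
end 7: [7, 12, 3, 6, 10, 3] sum 41, len 6
end 8: [7, 12, 3, 6, 10, 3, 3] sum 44, len 7
end 9: [12, 3, 6, 10, 3, 3, 6] sum 43, len 7
end 10: [6, 10, 3, 3, 6, 10] sum 38, len 6
end 11: [6, 10, 3, 3, 6, 10, 5] sum 43, len 7
end 12: [10, 3, 3, 6, 10, 5, 1] sum 38, len 7
end 13: [10, 3, 3, 6, 10, 5, 1, 7] sum 45, len 8
end 14: [3, 3, 6, 10, 5, 1, 7, 5] sum 40, len 8
Shortest qualifying length: 5.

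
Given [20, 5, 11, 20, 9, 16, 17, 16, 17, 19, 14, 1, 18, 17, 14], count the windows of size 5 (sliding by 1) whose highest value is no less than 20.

4

[20, 5, 11, 20, 9] → max 20  ≥ 20 ✓
[5, 11, 20, 9, 16] → max 20  ≥ 20 ✓
[11, 20, 9, 16, 17] → max 20  ≥ 20 ✓
[20, 9, 16, 17, 16] → max 20  ≥ 20 ✓
[9, 16, 17, 16, 17] → max 17
[16, 17, 16, 17, 19] → max 19
[17, 16, 17, 19, 14] → max 19
[16, 17, 19, 14, 1] → max 19
[17, 19, 14, 1, 18] → max 19
[19, 14, 1, 18, 17] → max 19
[14, 1, 18, 17, 14] → max 18
4 windows satisfy the condition.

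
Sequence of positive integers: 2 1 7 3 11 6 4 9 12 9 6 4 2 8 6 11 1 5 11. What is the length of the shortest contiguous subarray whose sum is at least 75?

11

add 2: running sum 2 < 75
add 1: running sum 3 < 75
add 7: running sum 10 < 75
add 3: running sum 13 < 75
add 11: running sum 24 < 75
add 6: running sum 30 < 75
add 4: running sum 34 < 75
add 9: running sum 43 < 75
add 12: running sum 55 < 75
add 9: running sum 64 < 75
add 6: running sum 70 < 75
add 4: running sum 74 < 75
add 2: shortest ending here [2, 1, 7, 3, 11, 6, 4, 9, 12, 9, 6, 4, 2] sum 76, len 13
add 8: shortest ending here [7, 3, 11, 6, 4, 9, 12, 9, 6, 4, 2, 8] sum 81, len 12
add 6: shortest ending here [11, 6, 4, 9, 12, 9, 6, 4, 2, 8, 6] sum 77, len 11
add 11: shortest ending here [6, 4, 9, 12, 9, 6, 4, 2, 8, 6, 11] sum 77, len 11
add 1: shortest ending here [6, 4, 9, 12, 9, 6, 4, 2, 8, 6, 11, 1] sum 78, len 12
add 5: shortest ending here [4, 9, 12, 9, 6, 4, 2, 8, 6, 11, 1, 5] sum 77, len 12
add 11: shortest ending here [12, 9, 6, 4, 2, 8, 6, 11, 1, 5, 11] sum 75, len 11
Shortest qualifying length: 11.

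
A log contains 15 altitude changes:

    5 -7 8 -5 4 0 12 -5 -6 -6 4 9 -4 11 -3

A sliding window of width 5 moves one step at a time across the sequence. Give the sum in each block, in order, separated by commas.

5 -7 8 -5 4 → sum 5
-7 8 -5 4 0 → sum 0
8 -5 4 0 12 → sum 19
-5 4 0 12 -5 → sum 6
4 0 12 -5 -6 → sum 5
0 12 -5 -6 -6 → sum -5
12 -5 -6 -6 4 → sum -1
-5 -6 -6 4 9 → sum -4
-6 -6 4 9 -4 → sum -3
-6 4 9 -4 11 → sum 14
4 9 -4 11 -3 → sum 17

5, 0, 19, 6, 5, -5, -1, -4, -3, 14, 17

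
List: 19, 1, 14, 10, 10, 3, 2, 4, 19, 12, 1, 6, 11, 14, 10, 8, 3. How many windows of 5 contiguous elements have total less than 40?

[19, 1, 14, 10, 10] → sum 54
[1, 14, 10, 10, 3] → sum 38  < 40 ✓
[14, 10, 10, 3, 2] → sum 39  < 40 ✓
[10, 10, 3, 2, 4] → sum 29  < 40 ✓
[10, 3, 2, 4, 19] → sum 38  < 40 ✓
[3, 2, 4, 19, 12] → sum 40
[2, 4, 19, 12, 1] → sum 38  < 40 ✓
[4, 19, 12, 1, 6] → sum 42
[19, 12, 1, 6, 11] → sum 49
[12, 1, 6, 11, 14] → sum 44
[1, 6, 11, 14, 10] → sum 42
[6, 11, 14, 10, 8] → sum 49
[11, 14, 10, 8, 3] → sum 46
5 windows satisfy the condition.

5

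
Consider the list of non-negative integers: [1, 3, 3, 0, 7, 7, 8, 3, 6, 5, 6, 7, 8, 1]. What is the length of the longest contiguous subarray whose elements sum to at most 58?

12

Extend to the right; shrink from the left whenever the sum exceeds 58:
[1] sum 1 len 1
[1, 3] sum 4 len 2
[1, 3, 3] sum 7 len 3
[1, 3, 3, 0] sum 7 len 4
[1, 3, 3, 0, 7] sum 14 len 5
[1, 3, 3, 0, 7, 7] sum 21 len 6
[1, 3, 3, 0, 7, 7, 8] sum 29 len 7
[1, 3, 3, 0, 7, 7, 8, 3] sum 32 len 8
[1, 3, 3, 0, 7, 7, 8, 3, 6] sum 38 len 9
[1, 3, 3, 0, 7, 7, 8, 3, 6, 5] sum 43 len 10
[1, 3, 3, 0, 7, 7, 8, 3, 6, 5, 6] sum 49 len 11
[1, 3, 3, 0, 7, 7, 8, 3, 6, 5, 6, 7] sum 56 len 12
[0, 7, 7, 8, 3, 6, 5, 6, 7, 8] sum 57 len 10
[0, 7, 7, 8, 3, 6, 5, 6, 7, 8, 1] sum 58 len 11
Longest length seen: 12.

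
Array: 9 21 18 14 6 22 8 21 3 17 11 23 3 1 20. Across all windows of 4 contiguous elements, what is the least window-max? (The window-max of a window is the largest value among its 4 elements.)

21

(9, 21, 18, 14) → max 21
(21, 18, 14, 6) → max 21
(18, 14, 6, 22) → max 22
(14, 6, 22, 8) → max 22
(6, 22, 8, 21) → max 22
(22, 8, 21, 3) → max 22
(8, 21, 3, 17) → max 21
(21, 3, 17, 11) → max 21
(3, 17, 11, 23) → max 23
(17, 11, 23, 3) → max 23
(11, 23, 3, 1) → max 23
(23, 3, 1, 20) → max 23
Least of these is 21.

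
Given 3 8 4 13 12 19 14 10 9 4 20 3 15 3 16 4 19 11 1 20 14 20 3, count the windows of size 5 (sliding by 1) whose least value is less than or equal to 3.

[3, 8, 4, 13, 12] → min 3  ≤ 3 ✓
[8, 4, 13, 12, 19] → min 4
[4, 13, 12, 19, 14] → min 4
[13, 12, 19, 14, 10] → min 10
[12, 19, 14, 10, 9] → min 9
[19, 14, 10, 9, 4] → min 4
[14, 10, 9, 4, 20] → min 4
[10, 9, 4, 20, 3] → min 3  ≤ 3 ✓
[9, 4, 20, 3, 15] → min 3  ≤ 3 ✓
[4, 20, 3, 15, 3] → min 3  ≤ 3 ✓
[20, 3, 15, 3, 16] → min 3  ≤ 3 ✓
[3, 15, 3, 16, 4] → min 3  ≤ 3 ✓
[15, 3, 16, 4, 19] → min 3  ≤ 3 ✓
[3, 16, 4, 19, 11] → min 3  ≤ 3 ✓
[16, 4, 19, 11, 1] → min 1  ≤ 3 ✓
[4, 19, 11, 1, 20] → min 1  ≤ 3 ✓
[19, 11, 1, 20, 14] → min 1  ≤ 3 ✓
[11, 1, 20, 14, 20] → min 1  ≤ 3 ✓
[1, 20, 14, 20, 3] → min 1  ≤ 3 ✓
13 windows satisfy the condition.

13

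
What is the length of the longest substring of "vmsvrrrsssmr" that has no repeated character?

[v] len 1
[v, m] len 2
[v, m, s] len 3
[m, s, v] len 3
[m, s, v, r] len 4
[r] len 1
[r] len 1
[r, s] len 2
[s] len 1
[s] len 1
[s, m] len 2
[s, m, r] len 3
Longest all-distinct length: 4.

4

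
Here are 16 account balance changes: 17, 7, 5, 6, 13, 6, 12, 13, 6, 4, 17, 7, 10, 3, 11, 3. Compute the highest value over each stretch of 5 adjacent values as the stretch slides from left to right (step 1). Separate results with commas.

[17, 7, 5, 6, 13] → max 17
[7, 5, 6, 13, 6] → max 13
[5, 6, 13, 6, 12] → max 13
[6, 13, 6, 12, 13] → max 13
[13, 6, 12, 13, 6] → max 13
[6, 12, 13, 6, 4] → max 13
[12, 13, 6, 4, 17] → max 17
[13, 6, 4, 17, 7] → max 17
[6, 4, 17, 7, 10] → max 17
[4, 17, 7, 10, 3] → max 17
[17, 7, 10, 3, 11] → max 17
[7, 10, 3, 11, 3] → max 11

17, 13, 13, 13, 13, 13, 17, 17, 17, 17, 17, 11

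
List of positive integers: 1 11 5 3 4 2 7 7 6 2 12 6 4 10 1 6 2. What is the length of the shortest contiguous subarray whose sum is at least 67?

12

Extend right; whenever the sum reaches 67, record the length and shrink from the left:
add 1: running sum 1 < 67
add 11: running sum 12 < 67
add 5: running sum 17 < 67
add 3: running sum 20 < 67
add 4: running sum 24 < 67
add 2: running sum 26 < 67
add 7: running sum 33 < 67
add 7: running sum 40 < 67
add 6: running sum 46 < 67
add 2: running sum 48 < 67
add 12: running sum 60 < 67
add 6: running sum 66 < 67
end 12: [11, 5, 3, 4, 2, 7, 7, 6, 2, 12, 6, 4] sum 69, len 12
end 13: [5, 3, 4, 2, 7, 7, 6, 2, 12, 6, 4, 10] sum 68, len 12
end 14: [5, 3, 4, 2, 7, 7, 6, 2, 12, 6, 4, 10, 1] sum 69, len 13
end 15: [4, 2, 7, 7, 6, 2, 12, 6, 4, 10, 1, 6] sum 67, len 12
end 16: [4, 2, 7, 7, 6, 2, 12, 6, 4, 10, 1, 6, 2] sum 69, len 13
Shortest qualifying length: 12.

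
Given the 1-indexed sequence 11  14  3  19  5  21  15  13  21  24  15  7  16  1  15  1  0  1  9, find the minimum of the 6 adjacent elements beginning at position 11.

1

Elements at indices 11..16: 15, 7, 16, 1, 15, 1
min(15, 7, 16, 1, 15, 1) = 1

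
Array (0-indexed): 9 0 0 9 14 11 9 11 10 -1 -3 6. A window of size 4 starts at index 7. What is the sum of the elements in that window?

Elements at indices 7..10: 11, 10, -1, -3
sum(11, 10, -1, -3) = 17

17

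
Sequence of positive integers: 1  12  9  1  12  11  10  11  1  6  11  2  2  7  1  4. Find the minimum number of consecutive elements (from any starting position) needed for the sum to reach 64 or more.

7

Extend right; whenever the sum reaches 64, record the length and shrink from the left:
add 1: running sum 1 < 64
add 12: running sum 13 < 64
add 9: running sum 22 < 64
add 1: running sum 23 < 64
add 12: running sum 35 < 64
add 11: running sum 46 < 64
add 10: running sum 56 < 64
end 7: [12, 9, 1, 12, 11, 10, 11] sum 66, len 7
end 8: [12, 9, 1, 12, 11, 10, 11, 1] sum 67, len 8
end 9: [12, 9, 1, 12, 11, 10, 11, 1, 6] sum 73, len 9
end 10: [9, 1, 12, 11, 10, 11, 1, 6, 11] sum 72, len 9
end 11: [12, 11, 10, 11, 1, 6, 11, 2] sum 64, len 8
end 12: [12, 11, 10, 11, 1, 6, 11, 2, 2] sum 66, len 9
end 13: [12, 11, 10, 11, 1, 6, 11, 2, 2, 7] sum 73, len 10
end 14: [12, 11, 10, 11, 1, 6, 11, 2, 2, 7, 1] sum 74, len 11
end 15: [11, 10, 11, 1, 6, 11, 2, 2, 7, 1, 4] sum 66, len 11
Shortest qualifying length: 7.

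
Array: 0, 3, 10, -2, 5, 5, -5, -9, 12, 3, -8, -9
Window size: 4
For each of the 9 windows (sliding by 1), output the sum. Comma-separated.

11, 16, 18, 3, -4, 3, 1, -2, -2

Sliding a size-4 window across the 12 values:
[0, 3, 10, -2] → sum 11
[3, 10, -2, 5] → sum 16
[10, -2, 5, 5] → sum 18
[-2, 5, 5, -5] → sum 3
[5, 5, -5, -9] → sum -4
[5, -5, -9, 12] → sum 3
[-5, -9, 12, 3] → sum 1
[-9, 12, 3, -8] → sum -2
[12, 3, -8, -9] → sum -2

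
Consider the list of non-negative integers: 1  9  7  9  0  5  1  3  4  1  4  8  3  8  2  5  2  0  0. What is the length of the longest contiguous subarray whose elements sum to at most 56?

16

Extend to the right; shrink from the left whenever the sum exceeds 56:
→ 1: sum 1, len 1
→ 9: sum 10, len 2
→ 7: sum 17, len 3
→ 9: sum 26, len 4
→ 0: sum 26, len 5
→ 5: sum 31, len 6
→ 1: sum 32, len 7
→ 3: sum 35, len 8
→ 4: sum 39, len 9
→ 1: sum 40, len 10
→ 4: sum 44, len 11
→ 8: sum 52, len 12
→ 3: sum 55, len 13
→ 8 (dropped 1, 9): sum 53, len 12
→ 2: sum 55, len 13
→ 5 (dropped 7): sum 53, len 13
→ 2: sum 55, len 14
→ 0: sum 55, len 15
→ 0: sum 55, len 16
Longest length seen: 16.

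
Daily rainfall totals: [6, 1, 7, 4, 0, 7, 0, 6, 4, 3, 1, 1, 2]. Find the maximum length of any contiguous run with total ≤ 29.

10

→ 6: sum 6, len 1
→ 1: sum 7, len 2
→ 7: sum 14, len 3
→ 4: sum 18, len 4
→ 0: sum 18, len 5
→ 7: sum 25, len 6
→ 0: sum 25, len 7
→ 6 (dropped 6): sum 25, len 7
→ 4: sum 29, len 8
→ 3 (dropped 1, 7): sum 24, len 7
→ 1: sum 25, len 8
→ 1: sum 26, len 9
→ 2: sum 28, len 10
Longest length seen: 10.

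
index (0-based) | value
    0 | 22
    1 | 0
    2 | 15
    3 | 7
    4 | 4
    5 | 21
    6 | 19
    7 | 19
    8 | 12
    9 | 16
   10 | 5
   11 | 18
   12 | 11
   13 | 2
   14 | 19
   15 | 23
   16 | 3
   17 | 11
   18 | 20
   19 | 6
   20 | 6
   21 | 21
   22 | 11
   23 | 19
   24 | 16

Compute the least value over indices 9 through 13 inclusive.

2

Elements at indices 9..13: 16, 5, 18, 11, 2
min(16, 5, 18, 11, 2) = 2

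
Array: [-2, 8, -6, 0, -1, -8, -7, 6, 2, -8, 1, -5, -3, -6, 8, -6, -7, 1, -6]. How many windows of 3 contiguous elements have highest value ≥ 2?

9

[-2, 8, -6] → max 8  ≥ 2 ✓
[8, -6, 0] → max 8  ≥ 2 ✓
[-6, 0, -1] → max 0
[0, -1, -8] → max 0
[-1, -8, -7] → max -1
[-8, -7, 6] → max 6  ≥ 2 ✓
[-7, 6, 2] → max 6  ≥ 2 ✓
[6, 2, -8] → max 6  ≥ 2 ✓
[2, -8, 1] → max 2  ≥ 2 ✓
[-8, 1, -5] → max 1
[1, -5, -3] → max 1
[-5, -3, -6] → max -3
[-3, -6, 8] → max 8  ≥ 2 ✓
[-6, 8, -6] → max 8  ≥ 2 ✓
[8, -6, -7] → max 8  ≥ 2 ✓
[-6, -7, 1] → max 1
[-7, 1, -6] → max 1
9 windows satisfy the condition.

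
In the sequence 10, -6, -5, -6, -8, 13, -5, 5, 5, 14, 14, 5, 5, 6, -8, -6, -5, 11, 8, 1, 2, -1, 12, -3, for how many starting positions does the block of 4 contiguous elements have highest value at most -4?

1

[10, -6, -5, -6] → max 10
[-6, -5, -6, -8] → max -5  ≤ -4 ✓
[-5, -6, -8, 13] → max 13
[-6, -8, 13, -5] → max 13
[-8, 13, -5, 5] → max 13
[13, -5, 5, 5] → max 13
[-5, 5, 5, 14] → max 14
[5, 5, 14, 14] → max 14
[5, 14, 14, 5] → max 14
[14, 14, 5, 5] → max 14
[14, 5, 5, 6] → max 14
[5, 5, 6, -8] → max 6
[5, 6, -8, -6] → max 6
[6, -8, -6, -5] → max 6
[-8, -6, -5, 11] → max 11
[-6, -5, 11, 8] → max 11
[-5, 11, 8, 1] → max 11
[11, 8, 1, 2] → max 11
[8, 1, 2, -1] → max 8
[1, 2, -1, 12] → max 12
[2, -1, 12, -3] → max 12
1 window satisfy the condition.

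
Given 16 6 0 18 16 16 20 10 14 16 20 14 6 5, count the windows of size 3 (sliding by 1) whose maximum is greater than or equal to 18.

9

[16, 6, 0] → max 16
[6, 0, 18] → max 18  ≥ 18 ✓
[0, 18, 16] → max 18  ≥ 18 ✓
[18, 16, 16] → max 18  ≥ 18 ✓
[16, 16, 20] → max 20  ≥ 18 ✓
[16, 20, 10] → max 20  ≥ 18 ✓
[20, 10, 14] → max 20  ≥ 18 ✓
[10, 14, 16] → max 16
[14, 16, 20] → max 20  ≥ 18 ✓
[16, 20, 14] → max 20  ≥ 18 ✓
[20, 14, 6] → max 20  ≥ 18 ✓
[14, 6, 5] → max 14
9 windows satisfy the condition.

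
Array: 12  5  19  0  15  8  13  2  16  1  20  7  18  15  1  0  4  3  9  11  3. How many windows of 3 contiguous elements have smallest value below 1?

6

12 5 19 → min 5
5 19 0 → min 0  < 1 ✓
19 0 15 → min 0  < 1 ✓
0 15 8 → min 0  < 1 ✓
15 8 13 → min 8
8 13 2 → min 2
13 2 16 → min 2
2 16 1 → min 1
16 1 20 → min 1
1 20 7 → min 1
20 7 18 → min 7
7 18 15 → min 7
18 15 1 → min 1
15 1 0 → min 0  < 1 ✓
1 0 4 → min 0  < 1 ✓
0 4 3 → min 0  < 1 ✓
4 3 9 → min 3
3 9 11 → min 3
9 11 3 → min 3
6 windows satisfy the condition.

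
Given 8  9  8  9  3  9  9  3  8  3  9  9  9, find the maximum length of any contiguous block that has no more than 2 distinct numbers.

5

[8] 1 distinct, len 1
[8, 9] 2 distinct, len 2
[8, 9, 8] 2 distinct, len 3
[8, 9, 8, 9] 2 distinct, len 4
[9, 3] 2 distinct, len 2
[9, 3, 9] 2 distinct, len 3
[9, 3, 9, 9] 2 distinct, len 4
[9, 3, 9, 9, 3] 2 distinct, len 5
[3, 8] 2 distinct, len 2
[3, 8, 3] 2 distinct, len 3
[3, 9] 2 distinct, len 2
[3, 9, 9] 2 distinct, len 3
[3, 9, 9, 9] 2 distinct, len 4
Longest length with ≤2 distinct: 5.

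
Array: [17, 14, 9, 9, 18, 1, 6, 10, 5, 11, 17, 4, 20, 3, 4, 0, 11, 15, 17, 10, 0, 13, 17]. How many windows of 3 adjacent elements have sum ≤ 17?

17 14 9 → sum 40
14 9 9 → sum 32
9 9 18 → sum 36
9 18 1 → sum 28
18 1 6 → sum 25
1 6 10 → sum 17  ≤ 17 ✓
6 10 5 → sum 21
10 5 11 → sum 26
5 11 17 → sum 33
11 17 4 → sum 32
17 4 20 → sum 41
4 20 3 → sum 27
20 3 4 → sum 27
3 4 0 → sum 7  ≤ 17 ✓
4 0 11 → sum 15  ≤ 17 ✓
0 11 15 → sum 26
11 15 17 → sum 43
15 17 10 → sum 42
17 10 0 → sum 27
10 0 13 → sum 23
0 13 17 → sum 30
3 windows satisfy the condition.

3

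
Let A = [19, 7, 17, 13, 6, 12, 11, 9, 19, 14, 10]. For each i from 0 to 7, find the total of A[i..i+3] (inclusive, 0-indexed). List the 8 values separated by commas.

Sliding a size-4 window across the 11 values:
[19, 7, 17, 13] → sum 56
[7, 17, 13, 6] → sum 43
[17, 13, 6, 12] → sum 48
[13, 6, 12, 11] → sum 42
[6, 12, 11, 9] → sum 38
[12, 11, 9, 19] → sum 51
[11, 9, 19, 14] → sum 53
[9, 19, 14, 10] → sum 52

56, 43, 48, 42, 38, 51, 53, 52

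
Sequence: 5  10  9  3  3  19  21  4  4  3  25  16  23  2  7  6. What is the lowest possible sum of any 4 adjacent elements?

25

[5, 10, 9, 3] → sum 27
[10, 9, 3, 3] → sum 25
[9, 3, 3, 19] → sum 34
[3, 3, 19, 21] → sum 46
[3, 19, 21, 4] → sum 47
[19, 21, 4, 4] → sum 48
[21, 4, 4, 3] → sum 32
[4, 4, 3, 25] → sum 36
[4, 3, 25, 16] → sum 48
[3, 25, 16, 23] → sum 67
[25, 16, 23, 2] → sum 66
[16, 23, 2, 7] → sum 48
[23, 2, 7, 6] → sum 38
Lowest of these is 25.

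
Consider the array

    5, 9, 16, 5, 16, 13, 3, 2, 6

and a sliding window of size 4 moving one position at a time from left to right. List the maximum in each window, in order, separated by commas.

16, 16, 16, 16, 16, 13

Sliding a size-4 window across the 9 values:
[5, 9, 16, 5] → max 16
[9, 16, 5, 16] → max 16
[16, 5, 16, 13] → max 16
[5, 16, 13, 3] → max 16
[16, 13, 3, 2] → max 16
[13, 3, 2, 6] → max 13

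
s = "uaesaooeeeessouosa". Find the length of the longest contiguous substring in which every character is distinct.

4

add u: [u] len 1
add a: [u, a] len 2
add e: [u, a, e] len 3
add s: [u, a, e, s] len 4
add a (repeat a, move left end past it): [e, s, a] len 3
add o: [e, s, a, o] len 4
add o (repeat o, move left end past it): [o] len 1
add e: [o, e] len 2
add e (repeat e, move left end past it): [e] len 1
add e (repeat e, move left end past it): [e] len 1
add e (repeat e, move left end past it): [e] len 1
add s: [e, s] len 2
add s (repeat s, move left end past it): [s] len 1
add o: [s, o] len 2
add u: [s, o, u] len 3
add o (repeat o, move left end past it): [u, o] len 2
add s: [u, o, s] len 3
add a: [u, o, s, a] len 4
Longest all-distinct length: 4.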